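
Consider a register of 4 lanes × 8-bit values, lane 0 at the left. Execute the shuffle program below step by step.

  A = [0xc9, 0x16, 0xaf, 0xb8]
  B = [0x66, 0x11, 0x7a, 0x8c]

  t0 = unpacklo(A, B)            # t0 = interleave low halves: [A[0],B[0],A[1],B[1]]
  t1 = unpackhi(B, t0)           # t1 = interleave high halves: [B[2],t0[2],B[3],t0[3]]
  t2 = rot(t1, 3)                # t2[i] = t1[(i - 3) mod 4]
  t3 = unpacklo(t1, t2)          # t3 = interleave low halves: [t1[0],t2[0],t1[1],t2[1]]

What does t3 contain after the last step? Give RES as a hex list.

→ t0 |c9|66|16|11|
→ t1 |7a|16|8c|11|
→ t2 |16|8c|11|7a|
→ t3 |7a|16|16|8c|

RES = [0x7a, 0x16, 0x16, 0x8c]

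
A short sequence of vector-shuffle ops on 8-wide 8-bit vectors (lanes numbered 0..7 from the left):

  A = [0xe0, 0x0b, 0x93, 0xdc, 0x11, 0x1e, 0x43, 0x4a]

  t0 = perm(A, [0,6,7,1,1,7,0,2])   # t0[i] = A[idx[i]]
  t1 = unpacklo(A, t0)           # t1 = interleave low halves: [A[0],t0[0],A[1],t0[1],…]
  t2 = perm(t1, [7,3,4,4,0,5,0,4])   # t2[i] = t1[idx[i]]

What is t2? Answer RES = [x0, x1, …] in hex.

RES = [0x0b, 0x43, 0x93, 0x93, 0xe0, 0x4a, 0xe0, 0x93]

→ t0 |e0|43|4a|0b|0b|4a|e0|93|
→ t1 |e0|e0|0b|43|93|4a|dc|0b|
→ t2 |0b|43|93|93|e0|4a|e0|93|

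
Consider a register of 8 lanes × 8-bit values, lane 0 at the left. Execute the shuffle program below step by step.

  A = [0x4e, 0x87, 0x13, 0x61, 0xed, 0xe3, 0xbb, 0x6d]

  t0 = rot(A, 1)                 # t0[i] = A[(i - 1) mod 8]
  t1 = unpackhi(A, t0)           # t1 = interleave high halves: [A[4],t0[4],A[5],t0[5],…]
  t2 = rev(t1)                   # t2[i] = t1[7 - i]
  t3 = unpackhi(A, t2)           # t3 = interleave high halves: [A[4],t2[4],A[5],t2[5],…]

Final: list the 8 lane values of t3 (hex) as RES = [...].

RES = [0xed, 0xed, 0xe3, 0xe3, 0xbb, 0x61, 0x6d, 0xed]

→ t0 |6d|4e|87|13|61|ed|e3|bb|
→ t1 |ed|61|e3|ed|bb|e3|6d|bb|
→ t2 |bb|6d|e3|bb|ed|e3|61|ed|
→ t3 |ed|ed|e3|e3|bb|61|6d|ed|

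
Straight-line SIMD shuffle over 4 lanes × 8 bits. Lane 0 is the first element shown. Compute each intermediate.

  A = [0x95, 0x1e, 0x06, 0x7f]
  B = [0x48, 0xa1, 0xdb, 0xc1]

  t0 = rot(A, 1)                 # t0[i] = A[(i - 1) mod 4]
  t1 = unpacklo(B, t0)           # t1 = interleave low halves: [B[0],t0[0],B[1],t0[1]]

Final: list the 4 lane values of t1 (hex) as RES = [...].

→ t0 |7f|95|1e|06|
→ t1 |48|7f|a1|95|

RES = [ 0x48  0x7f  0xa1  0x95 ]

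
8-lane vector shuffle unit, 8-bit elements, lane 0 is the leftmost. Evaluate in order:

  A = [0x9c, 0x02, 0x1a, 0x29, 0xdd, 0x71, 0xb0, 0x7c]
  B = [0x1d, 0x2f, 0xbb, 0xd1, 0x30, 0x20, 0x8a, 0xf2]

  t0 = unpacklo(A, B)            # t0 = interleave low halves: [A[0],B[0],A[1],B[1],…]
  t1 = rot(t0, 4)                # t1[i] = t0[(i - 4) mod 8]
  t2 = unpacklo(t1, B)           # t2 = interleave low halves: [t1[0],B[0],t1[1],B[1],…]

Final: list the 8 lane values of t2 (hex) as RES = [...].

→ t0 |9c|1d|02|2f|1a|bb|29|d1|
→ t1 |1a|bb|29|d1|9c|1d|02|2f|
→ t2 |1a|1d|bb|2f|29|bb|d1|d1|

RES = [0x1a, 0x1d, 0xbb, 0x2f, 0x29, 0xbb, 0xd1, 0xd1]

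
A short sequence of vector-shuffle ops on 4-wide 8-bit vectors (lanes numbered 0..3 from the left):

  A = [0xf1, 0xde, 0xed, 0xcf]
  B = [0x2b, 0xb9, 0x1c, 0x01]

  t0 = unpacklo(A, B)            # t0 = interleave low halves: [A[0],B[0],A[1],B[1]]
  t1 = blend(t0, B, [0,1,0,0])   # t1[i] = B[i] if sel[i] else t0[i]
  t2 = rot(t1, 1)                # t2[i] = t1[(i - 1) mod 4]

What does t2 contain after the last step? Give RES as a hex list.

RES = [ 0xb9  0xf1  0xb9  0xde ]

t0 = [0xf1, 0x2b, 0xde, 0xb9]
t1 = [0xf1, 0xb9, 0xde, 0xb9]
t2 = [0xb9, 0xf1, 0xb9, 0xde]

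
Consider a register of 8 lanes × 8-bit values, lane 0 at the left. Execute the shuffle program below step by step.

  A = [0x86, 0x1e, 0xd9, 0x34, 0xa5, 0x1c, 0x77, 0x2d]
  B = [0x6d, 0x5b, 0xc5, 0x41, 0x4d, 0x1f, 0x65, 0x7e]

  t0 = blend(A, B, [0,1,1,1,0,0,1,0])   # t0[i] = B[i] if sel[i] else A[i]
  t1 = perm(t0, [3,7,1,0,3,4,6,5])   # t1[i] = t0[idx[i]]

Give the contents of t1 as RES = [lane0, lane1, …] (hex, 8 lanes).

RES = [0x41, 0x2d, 0x5b, 0x86, 0x41, 0xa5, 0x65, 0x1c]

t0 = [0x86, 0x5b, 0xc5, 0x41, 0xa5, 0x1c, 0x65, 0x2d]
t1 = [0x41, 0x2d, 0x5b, 0x86, 0x41, 0xa5, 0x65, 0x1c]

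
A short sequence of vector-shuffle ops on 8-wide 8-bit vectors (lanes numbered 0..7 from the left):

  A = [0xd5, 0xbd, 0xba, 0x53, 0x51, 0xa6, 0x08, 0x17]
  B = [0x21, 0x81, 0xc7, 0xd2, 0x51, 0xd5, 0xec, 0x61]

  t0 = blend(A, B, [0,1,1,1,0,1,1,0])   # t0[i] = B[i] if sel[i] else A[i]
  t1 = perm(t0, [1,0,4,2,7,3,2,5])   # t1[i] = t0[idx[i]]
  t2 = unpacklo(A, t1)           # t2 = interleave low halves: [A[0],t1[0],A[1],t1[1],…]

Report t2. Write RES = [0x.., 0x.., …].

→ t0 |d5|81|c7|d2|51|d5|ec|17|
→ t1 |81|d5|51|c7|17|d2|c7|d5|
→ t2 |d5|81|bd|d5|ba|51|53|c7|

RES = [0xd5, 0x81, 0xbd, 0xd5, 0xba, 0x51, 0x53, 0xc7]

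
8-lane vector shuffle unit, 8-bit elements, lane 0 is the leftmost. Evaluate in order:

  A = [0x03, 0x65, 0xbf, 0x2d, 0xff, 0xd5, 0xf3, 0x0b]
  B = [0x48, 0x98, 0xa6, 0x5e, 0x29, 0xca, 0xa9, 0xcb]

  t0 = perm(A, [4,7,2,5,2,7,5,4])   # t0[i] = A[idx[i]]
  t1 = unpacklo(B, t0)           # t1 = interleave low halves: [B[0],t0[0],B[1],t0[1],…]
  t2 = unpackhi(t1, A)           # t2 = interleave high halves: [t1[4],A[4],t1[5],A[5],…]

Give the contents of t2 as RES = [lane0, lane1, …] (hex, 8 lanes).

RES = [0xa6, 0xff, 0xbf, 0xd5, 0x5e, 0xf3, 0xd5, 0x0b]

t0 = [0xff, 0x0b, 0xbf, 0xd5, 0xbf, 0x0b, 0xd5, 0xff]
t1 = [0x48, 0xff, 0x98, 0x0b, 0xa6, 0xbf, 0x5e, 0xd5]
t2 = [0xa6, 0xff, 0xbf, 0xd5, 0x5e, 0xf3, 0xd5, 0x0b]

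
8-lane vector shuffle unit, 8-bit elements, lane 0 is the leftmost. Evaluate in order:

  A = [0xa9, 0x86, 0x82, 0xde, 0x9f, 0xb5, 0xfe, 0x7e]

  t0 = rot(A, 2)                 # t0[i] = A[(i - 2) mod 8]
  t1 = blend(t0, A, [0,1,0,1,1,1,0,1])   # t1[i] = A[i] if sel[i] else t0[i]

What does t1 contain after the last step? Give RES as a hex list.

→ t0 |fe|7e|a9|86|82|de|9f|b5|
→ t1 |fe|86|a9|de|9f|b5|9f|7e|

RES = [ 0xfe  0x86  0xa9  0xde  0x9f  0xb5  0x9f  0x7e ]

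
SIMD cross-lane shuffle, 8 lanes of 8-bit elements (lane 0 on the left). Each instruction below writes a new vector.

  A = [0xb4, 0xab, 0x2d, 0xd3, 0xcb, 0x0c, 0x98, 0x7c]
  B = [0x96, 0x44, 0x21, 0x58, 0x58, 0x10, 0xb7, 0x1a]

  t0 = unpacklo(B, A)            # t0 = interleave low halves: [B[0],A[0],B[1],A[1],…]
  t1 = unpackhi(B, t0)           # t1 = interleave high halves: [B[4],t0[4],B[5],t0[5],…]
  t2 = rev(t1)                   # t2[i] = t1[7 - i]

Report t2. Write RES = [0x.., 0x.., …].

  t0: 96 b4 44 ab 21 2d 58 d3
  t1: 58 21 10 2d b7 58 1a d3
  t2: d3 1a 58 b7 2d 10 21 58

RES = [0xd3, 0x1a, 0x58, 0xb7, 0x2d, 0x10, 0x21, 0x58]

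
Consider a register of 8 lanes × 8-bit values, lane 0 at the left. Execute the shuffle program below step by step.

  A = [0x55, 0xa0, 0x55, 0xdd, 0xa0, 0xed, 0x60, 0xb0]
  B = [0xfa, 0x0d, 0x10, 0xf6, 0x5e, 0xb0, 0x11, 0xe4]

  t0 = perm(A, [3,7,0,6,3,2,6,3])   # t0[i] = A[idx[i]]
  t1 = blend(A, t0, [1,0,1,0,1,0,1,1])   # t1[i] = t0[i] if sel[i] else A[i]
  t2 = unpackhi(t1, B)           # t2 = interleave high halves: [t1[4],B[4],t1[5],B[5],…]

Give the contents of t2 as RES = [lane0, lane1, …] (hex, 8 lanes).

RES = [0xdd, 0x5e, 0xed, 0xb0, 0x60, 0x11, 0xdd, 0xe4]

t0 = [0xdd, 0xb0, 0x55, 0x60, 0xdd, 0x55, 0x60, 0xdd]
t1 = [0xdd, 0xa0, 0x55, 0xdd, 0xdd, 0xed, 0x60, 0xdd]
t2 = [0xdd, 0x5e, 0xed, 0xb0, 0x60, 0x11, 0xdd, 0xe4]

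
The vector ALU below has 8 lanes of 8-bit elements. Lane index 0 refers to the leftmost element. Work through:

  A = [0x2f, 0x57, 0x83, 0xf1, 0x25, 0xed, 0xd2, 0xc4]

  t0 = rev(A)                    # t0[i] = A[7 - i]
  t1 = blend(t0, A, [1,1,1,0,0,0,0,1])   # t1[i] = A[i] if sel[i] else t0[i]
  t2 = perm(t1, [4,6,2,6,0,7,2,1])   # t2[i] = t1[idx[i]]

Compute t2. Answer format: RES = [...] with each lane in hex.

→ t0 |c4|d2|ed|25|f1|83|57|2f|
→ t1 |2f|57|83|25|f1|83|57|c4|
→ t2 |f1|57|83|57|2f|c4|83|57|

RES = [ 0xf1  0x57  0x83  0x57  0x2f  0xc4  0x83  0x57 ]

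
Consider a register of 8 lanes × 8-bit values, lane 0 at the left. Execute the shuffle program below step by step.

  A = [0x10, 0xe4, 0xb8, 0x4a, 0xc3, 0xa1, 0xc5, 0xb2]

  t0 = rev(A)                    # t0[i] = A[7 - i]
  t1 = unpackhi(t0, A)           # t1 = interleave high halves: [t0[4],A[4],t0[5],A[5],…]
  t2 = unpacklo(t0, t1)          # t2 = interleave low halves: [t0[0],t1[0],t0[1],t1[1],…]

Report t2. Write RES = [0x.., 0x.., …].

RES = [0xb2, 0x4a, 0xc5, 0xc3, 0xa1, 0xb8, 0xc3, 0xa1]

→ t0 |b2|c5|a1|c3|4a|b8|e4|10|
→ t1 |4a|c3|b8|a1|e4|c5|10|b2|
→ t2 |b2|4a|c5|c3|a1|b8|c3|a1|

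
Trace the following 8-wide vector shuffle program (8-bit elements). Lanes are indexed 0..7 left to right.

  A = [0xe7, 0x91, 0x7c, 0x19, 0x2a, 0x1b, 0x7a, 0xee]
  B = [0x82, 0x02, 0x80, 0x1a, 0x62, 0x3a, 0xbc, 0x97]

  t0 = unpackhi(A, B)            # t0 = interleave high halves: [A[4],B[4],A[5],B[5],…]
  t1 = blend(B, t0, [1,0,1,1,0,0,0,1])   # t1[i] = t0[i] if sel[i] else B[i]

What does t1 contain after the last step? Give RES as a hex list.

RES = [0x2a, 0x02, 0x1b, 0x3a, 0x62, 0x3a, 0xbc, 0x97]

→ t0 |2a|62|1b|3a|7a|bc|ee|97|
→ t1 |2a|02|1b|3a|62|3a|bc|97|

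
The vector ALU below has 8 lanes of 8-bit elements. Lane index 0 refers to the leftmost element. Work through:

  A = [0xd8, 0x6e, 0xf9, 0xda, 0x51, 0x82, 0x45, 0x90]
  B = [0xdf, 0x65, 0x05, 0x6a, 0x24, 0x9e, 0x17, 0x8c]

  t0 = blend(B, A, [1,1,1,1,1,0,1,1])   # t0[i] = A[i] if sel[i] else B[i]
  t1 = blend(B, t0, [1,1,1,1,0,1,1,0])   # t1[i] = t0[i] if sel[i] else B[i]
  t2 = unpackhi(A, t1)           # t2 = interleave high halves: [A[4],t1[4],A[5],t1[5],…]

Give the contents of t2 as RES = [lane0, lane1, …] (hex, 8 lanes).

RES = [ 0x51  0x24  0x82  0x9e  0x45  0x45  0x90  0x8c ]

→ t0 |d8|6e|f9|da|51|9e|45|90|
→ t1 |d8|6e|f9|da|24|9e|45|8c|
→ t2 |51|24|82|9e|45|45|90|8c|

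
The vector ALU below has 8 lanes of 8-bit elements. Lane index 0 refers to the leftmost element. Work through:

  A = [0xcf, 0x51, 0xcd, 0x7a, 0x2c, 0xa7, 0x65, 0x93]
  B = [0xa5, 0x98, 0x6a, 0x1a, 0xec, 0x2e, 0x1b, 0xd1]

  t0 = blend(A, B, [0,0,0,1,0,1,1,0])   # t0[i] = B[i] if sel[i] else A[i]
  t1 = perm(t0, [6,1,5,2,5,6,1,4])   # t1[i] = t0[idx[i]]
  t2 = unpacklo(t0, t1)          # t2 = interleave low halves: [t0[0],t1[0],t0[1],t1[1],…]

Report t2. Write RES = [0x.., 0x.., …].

  t0: cf 51 cd 1a 2c 2e 1b 93
  t1: 1b 51 2e cd 2e 1b 51 2c
  t2: cf 1b 51 51 cd 2e 1a cd

RES = [ 0xcf  0x1b  0x51  0x51  0xcd  0x2e  0x1a  0xcd ]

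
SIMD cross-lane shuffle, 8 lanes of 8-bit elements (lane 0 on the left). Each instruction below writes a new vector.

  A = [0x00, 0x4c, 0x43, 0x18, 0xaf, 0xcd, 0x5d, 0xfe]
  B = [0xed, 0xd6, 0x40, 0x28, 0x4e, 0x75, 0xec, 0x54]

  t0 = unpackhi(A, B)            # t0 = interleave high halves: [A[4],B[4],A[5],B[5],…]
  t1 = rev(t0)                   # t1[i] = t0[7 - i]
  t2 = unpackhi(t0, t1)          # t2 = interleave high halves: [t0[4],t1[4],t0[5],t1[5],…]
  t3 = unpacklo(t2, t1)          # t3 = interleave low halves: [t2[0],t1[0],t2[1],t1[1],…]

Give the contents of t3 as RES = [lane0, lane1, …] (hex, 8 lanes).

RES = [0x5d, 0x54, 0x75, 0xfe, 0xec, 0xec, 0xcd, 0x5d]

t0 = [0xaf, 0x4e, 0xcd, 0x75, 0x5d, 0xec, 0xfe, 0x54]
t1 = [0x54, 0xfe, 0xec, 0x5d, 0x75, 0xcd, 0x4e, 0xaf]
t2 = [0x5d, 0x75, 0xec, 0xcd, 0xfe, 0x4e, 0x54, 0xaf]
t3 = [0x5d, 0x54, 0x75, 0xfe, 0xec, 0xec, 0xcd, 0x5d]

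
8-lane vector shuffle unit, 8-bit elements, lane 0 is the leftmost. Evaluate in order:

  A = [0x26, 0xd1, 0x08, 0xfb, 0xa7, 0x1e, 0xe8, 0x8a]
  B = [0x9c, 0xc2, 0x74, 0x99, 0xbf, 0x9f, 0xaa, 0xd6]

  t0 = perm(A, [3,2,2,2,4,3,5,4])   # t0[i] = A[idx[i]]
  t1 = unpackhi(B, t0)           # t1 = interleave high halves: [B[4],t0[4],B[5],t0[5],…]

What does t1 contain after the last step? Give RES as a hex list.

t0 = [0xfb, 0x08, 0x08, 0x08, 0xa7, 0xfb, 0x1e, 0xa7]
t1 = [0xbf, 0xa7, 0x9f, 0xfb, 0xaa, 0x1e, 0xd6, 0xa7]

RES = [0xbf, 0xa7, 0x9f, 0xfb, 0xaa, 0x1e, 0xd6, 0xa7]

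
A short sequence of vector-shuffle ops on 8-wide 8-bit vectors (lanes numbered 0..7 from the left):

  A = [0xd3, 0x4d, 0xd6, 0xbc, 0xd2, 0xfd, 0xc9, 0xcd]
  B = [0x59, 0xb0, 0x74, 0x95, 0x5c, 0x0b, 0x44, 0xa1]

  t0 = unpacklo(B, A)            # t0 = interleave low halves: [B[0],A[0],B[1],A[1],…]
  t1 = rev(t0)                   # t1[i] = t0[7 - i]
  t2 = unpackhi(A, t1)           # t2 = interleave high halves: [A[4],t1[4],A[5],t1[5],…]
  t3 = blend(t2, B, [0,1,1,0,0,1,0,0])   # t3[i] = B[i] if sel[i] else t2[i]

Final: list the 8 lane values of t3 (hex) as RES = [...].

RES = [0xd2, 0xb0, 0x74, 0xb0, 0xc9, 0x0b, 0xcd, 0x59]

t0 = [0x59, 0xd3, 0xb0, 0x4d, 0x74, 0xd6, 0x95, 0xbc]
t1 = [0xbc, 0x95, 0xd6, 0x74, 0x4d, 0xb0, 0xd3, 0x59]
t2 = [0xd2, 0x4d, 0xfd, 0xb0, 0xc9, 0xd3, 0xcd, 0x59]
t3 = [0xd2, 0xb0, 0x74, 0xb0, 0xc9, 0x0b, 0xcd, 0x59]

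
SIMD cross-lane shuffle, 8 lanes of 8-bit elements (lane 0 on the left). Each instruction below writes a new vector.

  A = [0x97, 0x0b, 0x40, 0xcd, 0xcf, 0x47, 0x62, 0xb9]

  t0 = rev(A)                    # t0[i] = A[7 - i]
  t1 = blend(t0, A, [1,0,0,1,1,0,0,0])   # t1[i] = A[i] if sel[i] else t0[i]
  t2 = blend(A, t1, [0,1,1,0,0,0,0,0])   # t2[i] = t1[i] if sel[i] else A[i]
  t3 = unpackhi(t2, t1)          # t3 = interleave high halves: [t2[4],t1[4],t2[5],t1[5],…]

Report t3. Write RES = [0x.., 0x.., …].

  t0: b9 62 47 cf cd 40 0b 97
  t1: 97 62 47 cd cf 40 0b 97
  t2: 97 62 47 cd cf 47 62 b9
  t3: cf cf 47 40 62 0b b9 97

RES = [ 0xcf  0xcf  0x47  0x40  0x62  0x0b  0xb9  0x97 ]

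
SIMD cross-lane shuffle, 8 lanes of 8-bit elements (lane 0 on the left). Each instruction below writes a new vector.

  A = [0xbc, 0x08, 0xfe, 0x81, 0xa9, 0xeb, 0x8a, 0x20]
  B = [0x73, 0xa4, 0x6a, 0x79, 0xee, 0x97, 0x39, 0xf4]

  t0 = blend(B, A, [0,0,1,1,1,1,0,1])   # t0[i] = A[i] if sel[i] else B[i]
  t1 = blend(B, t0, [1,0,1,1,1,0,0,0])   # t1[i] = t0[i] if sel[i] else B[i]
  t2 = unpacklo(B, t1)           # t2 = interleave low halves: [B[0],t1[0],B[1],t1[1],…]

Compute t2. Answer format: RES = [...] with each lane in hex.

→ t0 |73|a4|fe|81|a9|eb|39|20|
→ t1 |73|a4|fe|81|a9|97|39|f4|
→ t2 |73|73|a4|a4|6a|fe|79|81|

RES = [0x73, 0x73, 0xa4, 0xa4, 0x6a, 0xfe, 0x79, 0x81]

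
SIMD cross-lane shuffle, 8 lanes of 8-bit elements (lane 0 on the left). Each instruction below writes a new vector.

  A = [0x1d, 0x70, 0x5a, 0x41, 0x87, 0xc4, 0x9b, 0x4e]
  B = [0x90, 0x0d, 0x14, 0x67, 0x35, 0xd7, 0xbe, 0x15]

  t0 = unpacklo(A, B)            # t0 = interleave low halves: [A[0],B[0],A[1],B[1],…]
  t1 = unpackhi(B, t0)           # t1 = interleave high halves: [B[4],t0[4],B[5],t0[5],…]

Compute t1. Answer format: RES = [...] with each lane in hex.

RES = [0x35, 0x5a, 0xd7, 0x14, 0xbe, 0x41, 0x15, 0x67]

→ t0 |1d|90|70|0d|5a|14|41|67|
→ t1 |35|5a|d7|14|be|41|15|67|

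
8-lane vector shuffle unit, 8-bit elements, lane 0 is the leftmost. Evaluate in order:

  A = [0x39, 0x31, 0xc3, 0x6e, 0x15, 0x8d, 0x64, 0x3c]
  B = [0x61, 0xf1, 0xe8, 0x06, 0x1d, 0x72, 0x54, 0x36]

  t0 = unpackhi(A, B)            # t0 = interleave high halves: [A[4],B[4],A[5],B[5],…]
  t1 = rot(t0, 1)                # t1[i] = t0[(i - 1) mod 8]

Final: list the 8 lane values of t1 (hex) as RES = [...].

RES = [0x36, 0x15, 0x1d, 0x8d, 0x72, 0x64, 0x54, 0x3c]

  t0: 15 1d 8d 72 64 54 3c 36
  t1: 36 15 1d 8d 72 64 54 3c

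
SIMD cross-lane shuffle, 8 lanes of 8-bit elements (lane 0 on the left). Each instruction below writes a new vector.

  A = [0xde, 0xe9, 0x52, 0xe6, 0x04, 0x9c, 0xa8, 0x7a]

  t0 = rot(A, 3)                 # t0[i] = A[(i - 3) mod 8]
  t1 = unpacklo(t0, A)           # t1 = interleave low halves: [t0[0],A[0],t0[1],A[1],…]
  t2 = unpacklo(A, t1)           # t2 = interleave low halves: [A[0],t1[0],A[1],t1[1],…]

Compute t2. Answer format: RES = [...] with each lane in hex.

RES = [ 0xde  0x9c  0xe9  0xde  0x52  0xa8  0xe6  0xe9 ]

t0 = [0x9c, 0xa8, 0x7a, 0xde, 0xe9, 0x52, 0xe6, 0x04]
t1 = [0x9c, 0xde, 0xa8, 0xe9, 0x7a, 0x52, 0xde, 0xe6]
t2 = [0xde, 0x9c, 0xe9, 0xde, 0x52, 0xa8, 0xe6, 0xe9]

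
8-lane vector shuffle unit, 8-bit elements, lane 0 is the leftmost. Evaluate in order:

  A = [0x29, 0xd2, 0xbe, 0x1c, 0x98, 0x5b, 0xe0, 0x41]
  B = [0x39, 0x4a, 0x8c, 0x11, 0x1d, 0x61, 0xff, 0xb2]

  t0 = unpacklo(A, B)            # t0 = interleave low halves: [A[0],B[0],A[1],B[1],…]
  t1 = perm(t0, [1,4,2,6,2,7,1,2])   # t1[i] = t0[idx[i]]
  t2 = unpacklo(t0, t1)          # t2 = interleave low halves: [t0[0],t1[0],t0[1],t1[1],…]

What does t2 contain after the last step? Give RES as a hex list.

t0 = [0x29, 0x39, 0xd2, 0x4a, 0xbe, 0x8c, 0x1c, 0x11]
t1 = [0x39, 0xbe, 0xd2, 0x1c, 0xd2, 0x11, 0x39, 0xd2]
t2 = [0x29, 0x39, 0x39, 0xbe, 0xd2, 0xd2, 0x4a, 0x1c]

RES = [ 0x29  0x39  0x39  0xbe  0xd2  0xd2  0x4a  0x1c ]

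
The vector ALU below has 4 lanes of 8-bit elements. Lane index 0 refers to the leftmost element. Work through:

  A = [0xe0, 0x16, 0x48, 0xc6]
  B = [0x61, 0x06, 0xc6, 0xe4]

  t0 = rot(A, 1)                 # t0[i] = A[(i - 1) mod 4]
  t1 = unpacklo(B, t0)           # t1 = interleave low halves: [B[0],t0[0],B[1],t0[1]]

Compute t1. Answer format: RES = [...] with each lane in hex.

  t0: c6 e0 16 48
  t1: 61 c6 06 e0

RES = [0x61, 0xc6, 0x06, 0xe0]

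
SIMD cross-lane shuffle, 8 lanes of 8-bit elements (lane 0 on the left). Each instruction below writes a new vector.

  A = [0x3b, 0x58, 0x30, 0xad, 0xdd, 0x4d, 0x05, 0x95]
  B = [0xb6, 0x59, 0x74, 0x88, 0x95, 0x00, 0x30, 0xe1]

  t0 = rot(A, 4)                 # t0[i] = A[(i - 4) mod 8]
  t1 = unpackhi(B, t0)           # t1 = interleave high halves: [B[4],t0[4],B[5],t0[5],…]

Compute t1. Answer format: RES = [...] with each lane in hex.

RES = [ 0x95  0x3b  0x00  0x58  0x30  0x30  0xe1  0xad ]

→ t0 |dd|4d|05|95|3b|58|30|ad|
→ t1 |95|3b|00|58|30|30|e1|ad|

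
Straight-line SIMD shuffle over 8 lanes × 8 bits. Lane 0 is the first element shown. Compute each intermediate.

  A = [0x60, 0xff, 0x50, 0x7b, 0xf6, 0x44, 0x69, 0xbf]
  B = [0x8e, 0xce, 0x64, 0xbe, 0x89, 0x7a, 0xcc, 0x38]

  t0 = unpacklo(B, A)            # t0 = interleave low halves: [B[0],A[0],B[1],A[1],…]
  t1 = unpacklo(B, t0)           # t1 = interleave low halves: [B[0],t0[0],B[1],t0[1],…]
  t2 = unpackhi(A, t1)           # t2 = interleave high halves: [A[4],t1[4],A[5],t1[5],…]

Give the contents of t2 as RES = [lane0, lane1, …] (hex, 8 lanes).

  t0: 8e 60 ce ff 64 50 be 7b
  t1: 8e 8e ce 60 64 ce be ff
  t2: f6 64 44 ce 69 be bf ff

RES = [ 0xf6  0x64  0x44  0xce  0x69  0xbe  0xbf  0xff ]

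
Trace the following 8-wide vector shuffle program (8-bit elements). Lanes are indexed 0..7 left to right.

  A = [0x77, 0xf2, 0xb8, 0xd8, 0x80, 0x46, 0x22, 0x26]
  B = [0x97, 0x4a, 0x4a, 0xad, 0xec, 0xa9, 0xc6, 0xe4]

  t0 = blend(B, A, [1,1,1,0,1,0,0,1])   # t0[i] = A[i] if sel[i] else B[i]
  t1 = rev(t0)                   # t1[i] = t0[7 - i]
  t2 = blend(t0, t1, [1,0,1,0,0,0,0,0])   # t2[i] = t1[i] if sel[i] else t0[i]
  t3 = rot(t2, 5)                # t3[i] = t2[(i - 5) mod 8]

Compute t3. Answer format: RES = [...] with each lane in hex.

  t0: 77 f2 b8 ad 80 a9 c6 26
  t1: 26 c6 a9 80 ad b8 f2 77
  t2: 26 f2 a9 ad 80 a9 c6 26
  t3: ad 80 a9 c6 26 26 f2 a9

RES = [0xad, 0x80, 0xa9, 0xc6, 0x26, 0x26, 0xf2, 0xa9]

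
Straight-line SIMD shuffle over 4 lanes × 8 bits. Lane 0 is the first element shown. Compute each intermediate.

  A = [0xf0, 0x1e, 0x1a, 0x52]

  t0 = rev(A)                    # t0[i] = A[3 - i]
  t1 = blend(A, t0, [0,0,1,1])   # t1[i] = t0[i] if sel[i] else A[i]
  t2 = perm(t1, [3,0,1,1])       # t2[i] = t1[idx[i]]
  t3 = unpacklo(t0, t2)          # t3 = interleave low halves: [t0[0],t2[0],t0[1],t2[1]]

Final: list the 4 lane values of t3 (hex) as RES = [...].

RES = [ 0x52  0xf0  0x1a  0xf0 ]

  t0: 52 1a 1e f0
  t1: f0 1e 1e f0
  t2: f0 f0 1e 1e
  t3: 52 f0 1a f0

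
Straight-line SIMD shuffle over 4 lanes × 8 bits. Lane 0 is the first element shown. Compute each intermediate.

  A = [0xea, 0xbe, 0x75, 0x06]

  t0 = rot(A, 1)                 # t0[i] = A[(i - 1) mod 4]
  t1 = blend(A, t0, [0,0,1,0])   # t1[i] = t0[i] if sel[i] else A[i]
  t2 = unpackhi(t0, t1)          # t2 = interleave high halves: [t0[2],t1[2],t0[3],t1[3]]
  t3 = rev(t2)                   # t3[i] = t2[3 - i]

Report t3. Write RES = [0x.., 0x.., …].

RES = [ 0x06  0x75  0xbe  0xbe ]

  t0: 06 ea be 75
  t1: ea be be 06
  t2: be be 75 06
  t3: 06 75 be be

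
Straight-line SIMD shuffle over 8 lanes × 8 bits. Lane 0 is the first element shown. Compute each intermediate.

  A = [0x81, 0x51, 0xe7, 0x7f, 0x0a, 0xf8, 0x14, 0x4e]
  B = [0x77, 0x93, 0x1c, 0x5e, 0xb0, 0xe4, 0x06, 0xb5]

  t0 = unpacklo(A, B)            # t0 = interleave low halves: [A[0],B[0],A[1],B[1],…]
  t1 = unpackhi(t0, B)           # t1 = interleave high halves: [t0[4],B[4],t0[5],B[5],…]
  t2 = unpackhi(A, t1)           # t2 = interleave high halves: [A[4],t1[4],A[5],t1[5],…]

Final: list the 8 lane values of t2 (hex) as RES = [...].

→ t0 |81|77|51|93|e7|1c|7f|5e|
→ t1 |e7|b0|1c|e4|7f|06|5e|b5|
→ t2 |0a|7f|f8|06|14|5e|4e|b5|

RES = [0x0a, 0x7f, 0xf8, 0x06, 0x14, 0x5e, 0x4e, 0xb5]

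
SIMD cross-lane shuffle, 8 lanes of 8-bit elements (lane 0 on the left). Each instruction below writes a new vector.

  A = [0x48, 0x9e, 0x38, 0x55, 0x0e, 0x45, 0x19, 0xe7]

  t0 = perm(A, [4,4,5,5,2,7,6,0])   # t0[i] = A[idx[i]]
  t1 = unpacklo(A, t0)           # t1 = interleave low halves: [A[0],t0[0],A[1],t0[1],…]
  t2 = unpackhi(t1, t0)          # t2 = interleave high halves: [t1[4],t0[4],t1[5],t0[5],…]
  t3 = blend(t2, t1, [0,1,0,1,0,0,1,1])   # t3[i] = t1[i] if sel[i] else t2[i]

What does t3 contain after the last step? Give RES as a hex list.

→ t0 |0e|0e|45|45|38|e7|19|48|
→ t1 |48|0e|9e|0e|38|45|55|45|
→ t2 |38|38|45|e7|55|19|45|48|
→ t3 |38|0e|45|0e|55|19|55|45|

RES = [0x38, 0x0e, 0x45, 0x0e, 0x55, 0x19, 0x55, 0x45]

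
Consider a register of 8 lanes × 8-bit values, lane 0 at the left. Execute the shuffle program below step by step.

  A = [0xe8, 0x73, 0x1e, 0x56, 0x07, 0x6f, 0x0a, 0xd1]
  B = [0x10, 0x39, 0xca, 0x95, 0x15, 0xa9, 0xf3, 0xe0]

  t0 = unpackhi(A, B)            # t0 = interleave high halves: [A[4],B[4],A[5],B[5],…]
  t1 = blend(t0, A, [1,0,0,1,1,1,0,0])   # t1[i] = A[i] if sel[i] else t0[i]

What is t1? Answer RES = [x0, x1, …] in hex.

RES = [ 0xe8  0x15  0x6f  0x56  0x07  0x6f  0xd1  0xe0 ]

  t0: 07 15 6f a9 0a f3 d1 e0
  t1: e8 15 6f 56 07 6f d1 e0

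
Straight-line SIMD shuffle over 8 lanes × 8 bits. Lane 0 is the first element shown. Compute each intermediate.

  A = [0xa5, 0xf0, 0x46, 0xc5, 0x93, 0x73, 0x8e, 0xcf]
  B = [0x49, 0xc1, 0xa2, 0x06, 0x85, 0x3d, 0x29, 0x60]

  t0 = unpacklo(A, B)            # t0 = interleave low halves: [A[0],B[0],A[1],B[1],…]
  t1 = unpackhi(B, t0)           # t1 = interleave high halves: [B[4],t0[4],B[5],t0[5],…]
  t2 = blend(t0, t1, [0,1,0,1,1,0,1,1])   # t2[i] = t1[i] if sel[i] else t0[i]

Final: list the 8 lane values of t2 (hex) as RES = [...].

→ t0 |a5|49|f0|c1|46|a2|c5|06|
→ t1 |85|46|3d|a2|29|c5|60|06|
→ t2 |a5|46|f0|a2|29|a2|60|06|

RES = [0xa5, 0x46, 0xf0, 0xa2, 0x29, 0xa2, 0x60, 0x06]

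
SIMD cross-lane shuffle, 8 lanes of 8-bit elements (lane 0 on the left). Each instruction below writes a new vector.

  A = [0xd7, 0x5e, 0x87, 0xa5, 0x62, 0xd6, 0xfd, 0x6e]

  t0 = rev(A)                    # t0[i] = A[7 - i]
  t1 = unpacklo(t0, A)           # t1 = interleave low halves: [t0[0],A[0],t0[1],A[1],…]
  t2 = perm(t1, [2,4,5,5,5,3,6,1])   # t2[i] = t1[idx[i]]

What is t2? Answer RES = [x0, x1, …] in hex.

→ t0 |6e|fd|d6|62|a5|87|5e|d7|
→ t1 |6e|d7|fd|5e|d6|87|62|a5|
→ t2 |fd|d6|87|87|87|5e|62|d7|

RES = [ 0xfd  0xd6  0x87  0x87  0x87  0x5e  0x62  0xd7 ]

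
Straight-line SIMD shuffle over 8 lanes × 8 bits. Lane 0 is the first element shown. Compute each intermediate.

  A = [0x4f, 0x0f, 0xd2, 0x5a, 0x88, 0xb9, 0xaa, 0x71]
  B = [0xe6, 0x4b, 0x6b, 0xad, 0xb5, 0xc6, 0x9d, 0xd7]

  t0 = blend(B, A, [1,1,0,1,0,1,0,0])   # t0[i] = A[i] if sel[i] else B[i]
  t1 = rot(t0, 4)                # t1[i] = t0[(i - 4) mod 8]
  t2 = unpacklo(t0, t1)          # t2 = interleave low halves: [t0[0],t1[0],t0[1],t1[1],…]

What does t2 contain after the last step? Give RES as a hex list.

→ t0 |4f|0f|6b|5a|b5|b9|9d|d7|
→ t1 |b5|b9|9d|d7|4f|0f|6b|5a|
→ t2 |4f|b5|0f|b9|6b|9d|5a|d7|

RES = [ 0x4f  0xb5  0x0f  0xb9  0x6b  0x9d  0x5a  0xd7 ]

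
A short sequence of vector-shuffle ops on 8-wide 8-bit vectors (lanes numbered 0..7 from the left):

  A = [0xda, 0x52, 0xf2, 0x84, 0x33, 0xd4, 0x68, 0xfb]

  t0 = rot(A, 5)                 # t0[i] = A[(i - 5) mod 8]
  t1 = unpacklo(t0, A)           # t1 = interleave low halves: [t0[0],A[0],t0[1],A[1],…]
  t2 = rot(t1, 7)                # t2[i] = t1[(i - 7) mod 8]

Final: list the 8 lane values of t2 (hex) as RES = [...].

t0 = [0x84, 0x33, 0xd4, 0x68, 0xfb, 0xda, 0x52, 0xf2]
t1 = [0x84, 0xda, 0x33, 0x52, 0xd4, 0xf2, 0x68, 0x84]
t2 = [0xda, 0x33, 0x52, 0xd4, 0xf2, 0x68, 0x84, 0x84]

RES = [0xda, 0x33, 0x52, 0xd4, 0xf2, 0x68, 0x84, 0x84]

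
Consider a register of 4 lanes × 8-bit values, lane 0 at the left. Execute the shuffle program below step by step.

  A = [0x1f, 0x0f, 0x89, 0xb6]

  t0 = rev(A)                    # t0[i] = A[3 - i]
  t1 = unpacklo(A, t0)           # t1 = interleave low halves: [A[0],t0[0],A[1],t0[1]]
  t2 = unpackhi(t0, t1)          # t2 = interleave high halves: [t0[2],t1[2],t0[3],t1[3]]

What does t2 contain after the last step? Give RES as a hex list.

t0 = [0xb6, 0x89, 0x0f, 0x1f]
t1 = [0x1f, 0xb6, 0x0f, 0x89]
t2 = [0x0f, 0x0f, 0x1f, 0x89]

RES = [ 0x0f  0x0f  0x1f  0x89 ]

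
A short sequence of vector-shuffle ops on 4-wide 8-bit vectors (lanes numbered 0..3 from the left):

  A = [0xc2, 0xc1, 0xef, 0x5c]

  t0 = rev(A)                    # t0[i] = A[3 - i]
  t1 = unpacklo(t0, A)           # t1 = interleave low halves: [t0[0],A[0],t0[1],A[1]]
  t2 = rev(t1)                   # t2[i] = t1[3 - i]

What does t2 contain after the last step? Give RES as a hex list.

→ t0 |5c|ef|c1|c2|
→ t1 |5c|c2|ef|c1|
→ t2 |c1|ef|c2|5c|

RES = [0xc1, 0xef, 0xc2, 0x5c]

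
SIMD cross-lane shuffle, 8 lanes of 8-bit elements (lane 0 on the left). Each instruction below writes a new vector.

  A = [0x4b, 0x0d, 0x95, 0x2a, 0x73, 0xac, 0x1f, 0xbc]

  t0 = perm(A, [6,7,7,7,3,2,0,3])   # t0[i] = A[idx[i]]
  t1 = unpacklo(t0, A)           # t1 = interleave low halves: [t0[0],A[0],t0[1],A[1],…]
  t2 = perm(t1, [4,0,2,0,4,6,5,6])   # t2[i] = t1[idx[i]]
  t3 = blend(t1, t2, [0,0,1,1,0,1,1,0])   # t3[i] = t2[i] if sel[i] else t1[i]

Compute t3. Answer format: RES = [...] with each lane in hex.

RES = [0x1f, 0x4b, 0xbc, 0x1f, 0xbc, 0xbc, 0x95, 0x2a]

→ t0 |1f|bc|bc|bc|2a|95|4b|2a|
→ t1 |1f|4b|bc|0d|bc|95|bc|2a|
→ t2 |bc|1f|bc|1f|bc|bc|95|bc|
→ t3 |1f|4b|bc|1f|bc|bc|95|2a|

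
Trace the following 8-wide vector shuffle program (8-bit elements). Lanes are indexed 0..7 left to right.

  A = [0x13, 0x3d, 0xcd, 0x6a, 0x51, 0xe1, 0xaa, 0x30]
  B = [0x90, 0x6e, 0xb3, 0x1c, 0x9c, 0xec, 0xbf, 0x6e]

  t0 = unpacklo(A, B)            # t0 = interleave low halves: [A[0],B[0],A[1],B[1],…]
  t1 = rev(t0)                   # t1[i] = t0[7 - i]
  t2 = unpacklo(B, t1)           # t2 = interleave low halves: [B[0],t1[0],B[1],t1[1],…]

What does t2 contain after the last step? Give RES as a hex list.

t0 = [0x13, 0x90, 0x3d, 0x6e, 0xcd, 0xb3, 0x6a, 0x1c]
t1 = [0x1c, 0x6a, 0xb3, 0xcd, 0x6e, 0x3d, 0x90, 0x13]
t2 = [0x90, 0x1c, 0x6e, 0x6a, 0xb3, 0xb3, 0x1c, 0xcd]

RES = [0x90, 0x1c, 0x6e, 0x6a, 0xb3, 0xb3, 0x1c, 0xcd]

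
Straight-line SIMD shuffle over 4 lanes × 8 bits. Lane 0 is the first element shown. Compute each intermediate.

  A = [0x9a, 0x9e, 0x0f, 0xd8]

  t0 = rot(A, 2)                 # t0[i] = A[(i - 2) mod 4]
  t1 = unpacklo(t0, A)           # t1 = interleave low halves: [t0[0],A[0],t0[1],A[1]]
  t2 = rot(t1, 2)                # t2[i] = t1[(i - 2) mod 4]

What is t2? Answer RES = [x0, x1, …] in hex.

→ t0 |0f|d8|9a|9e|
→ t1 |0f|9a|d8|9e|
→ t2 |d8|9e|0f|9a|

RES = [ 0xd8  0x9e  0x0f  0x9a ]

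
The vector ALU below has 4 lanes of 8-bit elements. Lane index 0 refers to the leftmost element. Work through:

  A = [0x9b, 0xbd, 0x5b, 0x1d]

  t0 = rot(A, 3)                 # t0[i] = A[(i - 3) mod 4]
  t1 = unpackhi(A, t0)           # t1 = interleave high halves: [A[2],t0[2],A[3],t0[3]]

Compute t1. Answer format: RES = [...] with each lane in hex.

RES = [0x5b, 0x1d, 0x1d, 0x9b]

  t0: bd 5b 1d 9b
  t1: 5b 1d 1d 9b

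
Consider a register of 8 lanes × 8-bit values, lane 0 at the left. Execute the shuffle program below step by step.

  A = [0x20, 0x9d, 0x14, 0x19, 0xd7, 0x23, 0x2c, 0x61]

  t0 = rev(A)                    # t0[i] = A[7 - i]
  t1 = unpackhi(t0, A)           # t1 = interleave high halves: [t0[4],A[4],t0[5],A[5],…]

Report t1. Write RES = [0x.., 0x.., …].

RES = [ 0x19  0xd7  0x14  0x23  0x9d  0x2c  0x20  0x61 ]

→ t0 |61|2c|23|d7|19|14|9d|20|
→ t1 |19|d7|14|23|9d|2c|20|61|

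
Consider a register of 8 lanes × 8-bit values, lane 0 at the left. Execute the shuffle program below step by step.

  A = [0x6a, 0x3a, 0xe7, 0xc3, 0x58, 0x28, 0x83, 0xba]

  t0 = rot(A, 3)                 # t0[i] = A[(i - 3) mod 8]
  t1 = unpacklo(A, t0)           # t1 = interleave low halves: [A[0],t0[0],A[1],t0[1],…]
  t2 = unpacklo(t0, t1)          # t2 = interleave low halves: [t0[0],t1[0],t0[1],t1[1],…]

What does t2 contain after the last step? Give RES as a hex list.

RES = [ 0x28  0x6a  0x83  0x28  0xba  0x3a  0x6a  0x83 ]

t0 = [0x28, 0x83, 0xba, 0x6a, 0x3a, 0xe7, 0xc3, 0x58]
t1 = [0x6a, 0x28, 0x3a, 0x83, 0xe7, 0xba, 0xc3, 0x6a]
t2 = [0x28, 0x6a, 0x83, 0x28, 0xba, 0x3a, 0x6a, 0x83]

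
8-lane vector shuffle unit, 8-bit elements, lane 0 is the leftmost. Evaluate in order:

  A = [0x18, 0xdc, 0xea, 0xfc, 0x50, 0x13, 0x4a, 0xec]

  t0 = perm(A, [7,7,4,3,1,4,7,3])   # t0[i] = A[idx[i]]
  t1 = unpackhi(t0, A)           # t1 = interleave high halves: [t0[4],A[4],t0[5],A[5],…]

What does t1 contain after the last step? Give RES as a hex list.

RES = [0xdc, 0x50, 0x50, 0x13, 0xec, 0x4a, 0xfc, 0xec]

→ t0 |ec|ec|50|fc|dc|50|ec|fc|
→ t1 |dc|50|50|13|ec|4a|fc|ec|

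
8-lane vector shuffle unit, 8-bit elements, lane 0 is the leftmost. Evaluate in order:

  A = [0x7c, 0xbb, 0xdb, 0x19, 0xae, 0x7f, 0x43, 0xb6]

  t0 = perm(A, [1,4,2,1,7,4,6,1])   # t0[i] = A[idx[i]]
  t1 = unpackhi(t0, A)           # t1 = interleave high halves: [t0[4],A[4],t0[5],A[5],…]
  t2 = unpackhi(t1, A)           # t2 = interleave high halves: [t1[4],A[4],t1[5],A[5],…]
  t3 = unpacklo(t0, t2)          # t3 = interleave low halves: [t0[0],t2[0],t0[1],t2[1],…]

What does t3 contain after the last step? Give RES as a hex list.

t0 = [0xbb, 0xae, 0xdb, 0xbb, 0xb6, 0xae, 0x43, 0xbb]
t1 = [0xb6, 0xae, 0xae, 0x7f, 0x43, 0x43, 0xbb, 0xb6]
t2 = [0x43, 0xae, 0x43, 0x7f, 0xbb, 0x43, 0xb6, 0xb6]
t3 = [0xbb, 0x43, 0xae, 0xae, 0xdb, 0x43, 0xbb, 0x7f]

RES = [0xbb, 0x43, 0xae, 0xae, 0xdb, 0x43, 0xbb, 0x7f]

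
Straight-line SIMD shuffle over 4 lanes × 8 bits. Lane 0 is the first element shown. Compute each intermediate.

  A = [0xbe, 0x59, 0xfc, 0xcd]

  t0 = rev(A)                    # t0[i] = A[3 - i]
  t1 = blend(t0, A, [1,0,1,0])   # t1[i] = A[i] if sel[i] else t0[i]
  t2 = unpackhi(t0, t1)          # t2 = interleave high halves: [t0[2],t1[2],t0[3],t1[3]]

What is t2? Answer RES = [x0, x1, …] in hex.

RES = [ 0x59  0xfc  0xbe  0xbe ]

  t0: cd fc 59 be
  t1: be fc fc be
  t2: 59 fc be be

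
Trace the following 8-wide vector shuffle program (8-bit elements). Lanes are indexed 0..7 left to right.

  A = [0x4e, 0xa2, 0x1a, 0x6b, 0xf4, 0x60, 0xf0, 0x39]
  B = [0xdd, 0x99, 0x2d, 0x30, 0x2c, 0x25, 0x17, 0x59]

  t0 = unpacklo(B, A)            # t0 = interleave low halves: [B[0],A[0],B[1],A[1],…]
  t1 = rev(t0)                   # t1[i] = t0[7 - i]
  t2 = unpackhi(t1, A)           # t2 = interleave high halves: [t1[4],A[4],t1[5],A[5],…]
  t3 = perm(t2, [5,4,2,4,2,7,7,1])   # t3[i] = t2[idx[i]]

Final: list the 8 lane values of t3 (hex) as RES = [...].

t0 = [0xdd, 0x4e, 0x99, 0xa2, 0x2d, 0x1a, 0x30, 0x6b]
t1 = [0x6b, 0x30, 0x1a, 0x2d, 0xa2, 0x99, 0x4e, 0xdd]
t2 = [0xa2, 0xf4, 0x99, 0x60, 0x4e, 0xf0, 0xdd, 0x39]
t3 = [0xf0, 0x4e, 0x99, 0x4e, 0x99, 0x39, 0x39, 0xf4]

RES = [0xf0, 0x4e, 0x99, 0x4e, 0x99, 0x39, 0x39, 0xf4]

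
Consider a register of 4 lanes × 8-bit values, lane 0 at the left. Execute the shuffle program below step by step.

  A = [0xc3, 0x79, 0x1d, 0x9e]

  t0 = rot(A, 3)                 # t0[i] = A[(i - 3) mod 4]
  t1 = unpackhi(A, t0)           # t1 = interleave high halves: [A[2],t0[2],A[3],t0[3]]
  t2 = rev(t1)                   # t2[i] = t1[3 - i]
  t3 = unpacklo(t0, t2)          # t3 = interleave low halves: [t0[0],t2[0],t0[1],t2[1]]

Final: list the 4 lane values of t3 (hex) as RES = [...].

RES = [0x79, 0xc3, 0x1d, 0x9e]

t0 = [0x79, 0x1d, 0x9e, 0xc3]
t1 = [0x1d, 0x9e, 0x9e, 0xc3]
t2 = [0xc3, 0x9e, 0x9e, 0x1d]
t3 = [0x79, 0xc3, 0x1d, 0x9e]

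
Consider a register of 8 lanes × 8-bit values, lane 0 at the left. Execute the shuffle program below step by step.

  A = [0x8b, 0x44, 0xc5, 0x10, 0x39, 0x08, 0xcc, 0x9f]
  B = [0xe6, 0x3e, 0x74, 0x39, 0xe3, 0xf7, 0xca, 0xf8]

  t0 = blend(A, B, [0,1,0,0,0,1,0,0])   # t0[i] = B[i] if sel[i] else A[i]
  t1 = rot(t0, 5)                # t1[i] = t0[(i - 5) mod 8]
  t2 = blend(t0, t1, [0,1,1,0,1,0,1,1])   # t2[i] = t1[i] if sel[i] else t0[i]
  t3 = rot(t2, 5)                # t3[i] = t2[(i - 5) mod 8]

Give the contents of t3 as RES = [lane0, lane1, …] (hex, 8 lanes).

RES = [0x10, 0x9f, 0xf7, 0x3e, 0xc5, 0x8b, 0x39, 0xf7]

→ t0 |8b|3e|c5|10|39|f7|cc|9f|
→ t1 |10|39|f7|cc|9f|8b|3e|c5|
→ t2 |8b|39|f7|10|9f|f7|3e|c5|
→ t3 |10|9f|f7|3e|c5|8b|39|f7|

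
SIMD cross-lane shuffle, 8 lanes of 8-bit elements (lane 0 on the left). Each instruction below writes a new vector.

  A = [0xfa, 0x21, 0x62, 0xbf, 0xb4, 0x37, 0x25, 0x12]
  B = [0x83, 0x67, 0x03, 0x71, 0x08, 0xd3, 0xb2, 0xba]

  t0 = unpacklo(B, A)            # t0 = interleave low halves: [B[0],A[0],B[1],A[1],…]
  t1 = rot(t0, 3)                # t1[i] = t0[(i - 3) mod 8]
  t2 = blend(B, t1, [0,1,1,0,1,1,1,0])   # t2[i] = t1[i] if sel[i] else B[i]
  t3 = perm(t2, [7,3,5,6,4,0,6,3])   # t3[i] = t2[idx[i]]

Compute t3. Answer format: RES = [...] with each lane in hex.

RES = [ 0xba  0x71  0x67  0x21  0xfa  0x83  0x21  0x71 ]

t0 = [0x83, 0xfa, 0x67, 0x21, 0x03, 0x62, 0x71, 0xbf]
t1 = [0x62, 0x71, 0xbf, 0x83, 0xfa, 0x67, 0x21, 0x03]
t2 = [0x83, 0x71, 0xbf, 0x71, 0xfa, 0x67, 0x21, 0xba]
t3 = [0xba, 0x71, 0x67, 0x21, 0xfa, 0x83, 0x21, 0x71]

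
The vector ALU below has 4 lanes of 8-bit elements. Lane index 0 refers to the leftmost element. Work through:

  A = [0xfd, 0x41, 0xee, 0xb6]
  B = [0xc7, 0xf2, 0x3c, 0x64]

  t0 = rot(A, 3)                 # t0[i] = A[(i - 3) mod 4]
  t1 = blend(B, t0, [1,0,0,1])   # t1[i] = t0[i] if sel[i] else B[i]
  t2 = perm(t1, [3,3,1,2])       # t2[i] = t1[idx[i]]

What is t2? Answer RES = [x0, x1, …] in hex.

RES = [0xfd, 0xfd, 0xf2, 0x3c]

→ t0 |41|ee|b6|fd|
→ t1 |41|f2|3c|fd|
→ t2 |fd|fd|f2|3c|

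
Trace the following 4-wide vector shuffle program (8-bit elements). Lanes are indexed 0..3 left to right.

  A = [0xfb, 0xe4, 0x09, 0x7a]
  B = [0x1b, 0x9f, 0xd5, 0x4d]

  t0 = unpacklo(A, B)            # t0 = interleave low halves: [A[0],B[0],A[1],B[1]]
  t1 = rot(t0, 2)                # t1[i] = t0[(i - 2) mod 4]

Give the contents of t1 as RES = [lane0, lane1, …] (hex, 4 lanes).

t0 = [0xfb, 0x1b, 0xe4, 0x9f]
t1 = [0xe4, 0x9f, 0xfb, 0x1b]

RES = [0xe4, 0x9f, 0xfb, 0x1b]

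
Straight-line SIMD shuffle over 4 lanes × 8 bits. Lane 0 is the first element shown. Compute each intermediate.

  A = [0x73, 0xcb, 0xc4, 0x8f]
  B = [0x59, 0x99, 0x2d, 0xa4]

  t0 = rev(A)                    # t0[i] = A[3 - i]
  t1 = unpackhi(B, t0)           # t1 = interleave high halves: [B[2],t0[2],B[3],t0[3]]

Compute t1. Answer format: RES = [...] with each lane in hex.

RES = [ 0x2d  0xcb  0xa4  0x73 ]

t0 = [0x8f, 0xc4, 0xcb, 0x73]
t1 = [0x2d, 0xcb, 0xa4, 0x73]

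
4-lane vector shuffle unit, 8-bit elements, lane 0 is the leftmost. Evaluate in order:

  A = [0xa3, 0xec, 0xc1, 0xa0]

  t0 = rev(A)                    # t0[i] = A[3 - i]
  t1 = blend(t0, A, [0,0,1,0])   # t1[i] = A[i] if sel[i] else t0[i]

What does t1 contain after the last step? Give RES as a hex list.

RES = [ 0xa0  0xc1  0xc1  0xa3 ]

t0 = [0xa0, 0xc1, 0xec, 0xa3]
t1 = [0xa0, 0xc1, 0xc1, 0xa3]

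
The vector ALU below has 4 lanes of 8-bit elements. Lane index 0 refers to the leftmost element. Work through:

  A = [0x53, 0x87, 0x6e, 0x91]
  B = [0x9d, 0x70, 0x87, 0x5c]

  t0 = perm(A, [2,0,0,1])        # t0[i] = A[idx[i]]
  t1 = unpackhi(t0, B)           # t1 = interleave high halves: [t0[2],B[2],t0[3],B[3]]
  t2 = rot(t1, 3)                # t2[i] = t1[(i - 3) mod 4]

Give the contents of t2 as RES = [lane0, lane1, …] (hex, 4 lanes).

→ t0 |6e|53|53|87|
→ t1 |53|87|87|5c|
→ t2 |87|87|5c|53|

RES = [ 0x87  0x87  0x5c  0x53 ]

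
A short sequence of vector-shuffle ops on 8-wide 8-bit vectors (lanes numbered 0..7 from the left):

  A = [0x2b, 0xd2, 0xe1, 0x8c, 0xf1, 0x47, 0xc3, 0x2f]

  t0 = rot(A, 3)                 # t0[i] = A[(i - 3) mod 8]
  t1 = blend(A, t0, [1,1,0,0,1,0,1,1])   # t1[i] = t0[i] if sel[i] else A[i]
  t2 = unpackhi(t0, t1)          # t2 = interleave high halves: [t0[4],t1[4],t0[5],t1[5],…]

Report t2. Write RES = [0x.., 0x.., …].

t0 = [0x47, 0xc3, 0x2f, 0x2b, 0xd2, 0xe1, 0x8c, 0xf1]
t1 = [0x47, 0xc3, 0xe1, 0x8c, 0xd2, 0x47, 0x8c, 0xf1]
t2 = [0xd2, 0xd2, 0xe1, 0x47, 0x8c, 0x8c, 0xf1, 0xf1]

RES = [ 0xd2  0xd2  0xe1  0x47  0x8c  0x8c  0xf1  0xf1 ]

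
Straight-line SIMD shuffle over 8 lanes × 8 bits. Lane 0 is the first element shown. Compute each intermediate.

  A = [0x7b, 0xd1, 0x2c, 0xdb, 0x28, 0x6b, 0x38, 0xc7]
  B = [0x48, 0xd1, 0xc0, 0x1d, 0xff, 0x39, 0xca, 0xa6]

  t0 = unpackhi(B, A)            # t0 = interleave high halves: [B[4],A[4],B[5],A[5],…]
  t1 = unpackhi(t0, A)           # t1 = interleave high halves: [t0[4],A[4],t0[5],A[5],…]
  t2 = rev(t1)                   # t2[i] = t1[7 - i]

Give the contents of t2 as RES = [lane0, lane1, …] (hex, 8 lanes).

→ t0 |ff|28|39|6b|ca|38|a6|c7|
→ t1 |ca|28|38|6b|a6|38|c7|c7|
→ t2 |c7|c7|38|a6|6b|38|28|ca|

RES = [0xc7, 0xc7, 0x38, 0xa6, 0x6b, 0x38, 0x28, 0xca]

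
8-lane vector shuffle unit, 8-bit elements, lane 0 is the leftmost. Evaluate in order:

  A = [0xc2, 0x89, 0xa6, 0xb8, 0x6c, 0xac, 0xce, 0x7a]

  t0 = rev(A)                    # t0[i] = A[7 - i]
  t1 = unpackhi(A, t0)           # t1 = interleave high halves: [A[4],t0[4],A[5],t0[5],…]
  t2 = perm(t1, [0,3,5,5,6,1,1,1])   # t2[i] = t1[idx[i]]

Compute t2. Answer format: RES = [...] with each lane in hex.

RES = [0x6c, 0xa6, 0x89, 0x89, 0x7a, 0xb8, 0xb8, 0xb8]

  t0: 7a ce ac 6c b8 a6 89 c2
  t1: 6c b8 ac a6 ce 89 7a c2
  t2: 6c a6 89 89 7a b8 b8 b8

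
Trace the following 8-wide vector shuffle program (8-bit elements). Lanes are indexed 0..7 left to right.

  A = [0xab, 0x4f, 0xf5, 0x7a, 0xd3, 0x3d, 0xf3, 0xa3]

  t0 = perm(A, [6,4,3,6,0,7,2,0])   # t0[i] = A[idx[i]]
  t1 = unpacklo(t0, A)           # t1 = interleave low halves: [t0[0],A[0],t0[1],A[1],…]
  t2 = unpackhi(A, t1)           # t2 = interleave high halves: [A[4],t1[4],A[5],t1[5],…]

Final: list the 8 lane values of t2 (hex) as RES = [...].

  t0: f3 d3 7a f3 ab a3 f5 ab
  t1: f3 ab d3 4f 7a f5 f3 7a
  t2: d3 7a 3d f5 f3 f3 a3 7a

RES = [0xd3, 0x7a, 0x3d, 0xf5, 0xf3, 0xf3, 0xa3, 0x7a]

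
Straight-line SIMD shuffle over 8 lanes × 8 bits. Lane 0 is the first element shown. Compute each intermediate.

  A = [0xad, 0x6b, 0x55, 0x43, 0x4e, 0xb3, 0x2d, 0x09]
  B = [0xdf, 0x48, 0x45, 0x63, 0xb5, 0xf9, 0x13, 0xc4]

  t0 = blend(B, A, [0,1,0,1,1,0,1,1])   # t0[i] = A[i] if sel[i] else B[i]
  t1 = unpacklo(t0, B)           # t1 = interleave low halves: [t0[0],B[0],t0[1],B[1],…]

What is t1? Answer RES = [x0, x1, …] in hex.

RES = [ 0xdf  0xdf  0x6b  0x48  0x45  0x45  0x43  0x63 ]

t0 = [0xdf, 0x6b, 0x45, 0x43, 0x4e, 0xf9, 0x2d, 0x09]
t1 = [0xdf, 0xdf, 0x6b, 0x48, 0x45, 0x45, 0x43, 0x63]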